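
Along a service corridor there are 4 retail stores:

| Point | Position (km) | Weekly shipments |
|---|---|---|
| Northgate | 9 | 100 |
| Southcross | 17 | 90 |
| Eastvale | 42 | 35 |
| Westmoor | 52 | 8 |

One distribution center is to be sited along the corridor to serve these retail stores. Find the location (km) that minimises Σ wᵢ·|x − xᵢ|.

For a sum of weighted absolute distances on a line, the optimum is the weighted median (not the mean). Total weight W = 233; half-weight = 116.5.
Sort by position and accumulate weight:
  km 9 (Northgate, w=100) → cum 100
  km 17 (Southcross, w=90) → cum 190  ≥ 116.5 → median here
  km 42 (Eastvale, w=35) → cum 225
  km 52 (Westmoor, w=8) → cum 233
Optimal location: km 17.

x = 17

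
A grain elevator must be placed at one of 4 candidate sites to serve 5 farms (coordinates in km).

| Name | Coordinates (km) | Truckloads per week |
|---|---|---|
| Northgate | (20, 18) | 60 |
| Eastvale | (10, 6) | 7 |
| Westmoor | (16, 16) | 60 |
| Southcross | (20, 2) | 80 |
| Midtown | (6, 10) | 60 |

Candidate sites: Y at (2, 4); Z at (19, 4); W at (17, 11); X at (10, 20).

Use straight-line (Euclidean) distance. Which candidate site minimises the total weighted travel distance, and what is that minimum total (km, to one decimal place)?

Total weighted distance at each candidate:
  Y (2, 4): total = 4413.8
  Z (19, 4): total = 2686.8
  W (17, 11): total = 2244.8
  X (10, 20): total = 3436.1
Minimum is at W with total 2244.8 km.

W, total 2244.8 km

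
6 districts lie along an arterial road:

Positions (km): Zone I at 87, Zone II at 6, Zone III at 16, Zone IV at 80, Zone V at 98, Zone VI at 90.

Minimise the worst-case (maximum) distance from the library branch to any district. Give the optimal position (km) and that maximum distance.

location 52, max distance 46

The 1-center on a line is the midpoint of the two extreme points: leftmost at 6, rightmost at 98.
Optimal location = (6 + 98)/2 = 52; maximum distance = (98 − 6)/2 = 46.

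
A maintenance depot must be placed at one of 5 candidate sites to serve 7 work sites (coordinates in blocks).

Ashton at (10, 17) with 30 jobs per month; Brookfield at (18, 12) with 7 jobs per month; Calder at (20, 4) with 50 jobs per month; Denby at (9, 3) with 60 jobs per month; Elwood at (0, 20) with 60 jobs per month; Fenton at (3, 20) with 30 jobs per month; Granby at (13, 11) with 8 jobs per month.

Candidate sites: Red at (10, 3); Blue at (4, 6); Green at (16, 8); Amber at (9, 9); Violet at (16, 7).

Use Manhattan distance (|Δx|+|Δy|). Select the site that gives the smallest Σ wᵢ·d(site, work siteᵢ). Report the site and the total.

Total weighted distance at each candidate:
  Red (10, 3): total = 3577
  Blue (4, 6): total = 3672
  Green (16, 8): total = 4090
  Amber (9, 9): total = 3272
  Violet (16, 7): total = 4115
Minimum is at Amber with total 3272 blocks.

Amber, total 3272 blocks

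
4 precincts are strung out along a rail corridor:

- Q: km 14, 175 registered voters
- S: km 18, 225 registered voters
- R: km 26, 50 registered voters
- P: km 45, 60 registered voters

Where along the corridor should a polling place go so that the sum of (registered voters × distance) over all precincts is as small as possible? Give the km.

For a sum of weighted absolute distances on a line, the optimum is the weighted median (not the mean). Total weight W = 510; half-weight = 255.
Sort by position and accumulate weight:
  km 14 (Q, w=175) → cum 175
  km 18 (S, w=225) → cum 400  ≥ 255 → median here
  km 26 (R, w=50) → cum 450
  km 45 (P, w=60) → cum 510
Optimal location: km 18.

x = 18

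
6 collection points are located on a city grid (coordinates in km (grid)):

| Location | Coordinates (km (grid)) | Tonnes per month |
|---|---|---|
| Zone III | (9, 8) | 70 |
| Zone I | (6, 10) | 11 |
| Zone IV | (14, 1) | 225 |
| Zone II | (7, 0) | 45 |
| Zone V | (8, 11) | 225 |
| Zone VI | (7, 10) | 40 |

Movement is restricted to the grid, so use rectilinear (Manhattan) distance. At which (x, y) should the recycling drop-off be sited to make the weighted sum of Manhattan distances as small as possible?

Manhattan distance separates: Σwᵢ(|x−xᵢ|+|y−yᵢ|) = Σwᵢ|x−xᵢ| + Σwᵢ|y−yᵢ|, so x and y are optimised independently as 1-D weighted medians.
Total weight W = 616; half = 308.
x-coordinate, sorted with cumulative weight:
  x=6 (Zone I, w=11) cum 11
  x=7 (Zone II, w=45) cum 56
  x=7 (Zone VI, w=40) cum 96
  x=8 (Zone V, w=225) cum 321  ← median
  x=9 (Zone III, w=70) cum 391
  x=14 (Zone IV, w=225) cum 616
⇒ x* = 8
y-coordinate, sorted with cumulative weight:
  y=0 (Zone II, w=45) cum 45
  y=1 (Zone IV, w=225) cum 270
  y=8 (Zone III, w=70) cum 340  ← median
  y=10 (Zone I, w=11) cum 351
  y=10 (Zone VI, w=40) cum 391
  y=11 (Zone V, w=225) cum 616
⇒ y* = 8

(8, 8)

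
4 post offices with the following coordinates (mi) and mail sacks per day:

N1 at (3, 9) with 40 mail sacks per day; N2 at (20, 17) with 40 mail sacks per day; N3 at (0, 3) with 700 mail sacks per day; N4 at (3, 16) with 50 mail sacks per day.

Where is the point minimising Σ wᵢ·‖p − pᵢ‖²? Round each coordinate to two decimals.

The minimiser of Σwᵢ‖p−pᵢ‖² is the weighted centroid p* = (Σwᵢpᵢ)/(Σwᵢ).
Σwᵢ = 830.
Σwᵢxᵢ = 40·3 + 40·20 + 700·0 + 50·3 = 1070.
Σwᵢyᵢ = 40·9 + 40·17 + 700·3 + 50·16 = 3940.
x* = 1070/830 = 1.29, y* = 3940/830 = 4.75.

(1.29, 4.75)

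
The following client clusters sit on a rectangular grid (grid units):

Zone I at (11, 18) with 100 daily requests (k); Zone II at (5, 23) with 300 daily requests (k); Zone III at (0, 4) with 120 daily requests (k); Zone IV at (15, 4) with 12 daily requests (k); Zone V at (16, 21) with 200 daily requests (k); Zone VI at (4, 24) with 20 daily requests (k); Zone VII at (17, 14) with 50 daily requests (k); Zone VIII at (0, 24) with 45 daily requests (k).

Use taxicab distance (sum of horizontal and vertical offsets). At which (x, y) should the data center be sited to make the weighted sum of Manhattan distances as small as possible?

(5, 21)

Manhattan distance separates: Σwᵢ(|x−xᵢ|+|y−yᵢ|) = Σwᵢ|x−xᵢ| + Σwᵢ|y−yᵢ|, so x and y are optimised independently as 1-D weighted medians.
Total weight W = 847; half = 423.5.
x-coordinate, sorted with cumulative weight:
  x=0 (Zone III, w=120) cum 120
  x=0 (Zone VIII, w=45) cum 165
  x=4 (Zone VI, w=20) cum 185
  x=5 (Zone II, w=300) cum 485  ← median
  x=11 (Zone I, w=100) cum 585
  x=15 (Zone IV, w=12) cum 597
  x=16 (Zone V, w=200) cum 797
  x=17 (Zone VII, w=50) cum 847
⇒ x* = 5
y-coordinate, sorted with cumulative weight:
  y=4 (Zone III, w=120) cum 120
  y=4 (Zone IV, w=12) cum 132
  y=14 (Zone VII, w=50) cum 182
  y=18 (Zone I, w=100) cum 282
  y=21 (Zone V, w=200) cum 482  ← median
  y=23 (Zone II, w=300) cum 782
  y=24 (Zone VI, w=20) cum 802
  y=24 (Zone VIII, w=45) cum 847
⇒ y* = 21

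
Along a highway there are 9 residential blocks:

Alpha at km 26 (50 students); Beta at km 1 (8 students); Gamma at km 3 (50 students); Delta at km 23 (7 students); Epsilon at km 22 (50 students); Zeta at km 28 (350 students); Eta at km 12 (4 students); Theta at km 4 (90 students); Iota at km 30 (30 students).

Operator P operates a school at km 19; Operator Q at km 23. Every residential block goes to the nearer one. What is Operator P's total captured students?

The indifferent point is the midpoint (19+23)/2 = 21; residential blocks left of it (closer to Operator P at 19) go to Operator P, those right go to Operator Q.
  Beta at 1 (w=8) → Operator P
  Gamma at 3 (w=50) → Operator P
  Theta at 4 (w=90) → Operator P
  Eta at 12 (w=4) → Operator P
  Epsilon at 22 (w=50) → Operator Q
  Delta at 23 (w=7) → Operator Q
  Alpha at 26 (w=50) → Operator Q
  Zeta at 28 (w=350) → Operator Q
  Iota at 30 (w=30) → Operator Q
Operator P captures 152; Operator Q captures 487.

152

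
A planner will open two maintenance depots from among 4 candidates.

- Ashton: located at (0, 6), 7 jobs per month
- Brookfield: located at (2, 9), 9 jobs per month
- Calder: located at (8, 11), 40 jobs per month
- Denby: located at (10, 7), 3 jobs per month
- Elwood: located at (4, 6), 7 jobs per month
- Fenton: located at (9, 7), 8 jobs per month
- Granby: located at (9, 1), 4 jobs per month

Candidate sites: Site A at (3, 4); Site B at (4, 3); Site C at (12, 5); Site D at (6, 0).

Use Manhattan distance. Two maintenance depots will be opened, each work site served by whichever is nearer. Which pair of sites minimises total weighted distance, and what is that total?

{Site A, Site C}, total 590

Evaluate every pair (each demand assigned to the nearer of the two):
  {Site A, Site C}: total = 590
  {Site B, Site C}: total = 622
  {Site A, Site D}: total = 708
  {Site A, Site B}: total = 720
  {Site C, Site D}: total = 725
  {Site B, Site D}: total = 740
Best pair: {Site A, Site C} with total 590.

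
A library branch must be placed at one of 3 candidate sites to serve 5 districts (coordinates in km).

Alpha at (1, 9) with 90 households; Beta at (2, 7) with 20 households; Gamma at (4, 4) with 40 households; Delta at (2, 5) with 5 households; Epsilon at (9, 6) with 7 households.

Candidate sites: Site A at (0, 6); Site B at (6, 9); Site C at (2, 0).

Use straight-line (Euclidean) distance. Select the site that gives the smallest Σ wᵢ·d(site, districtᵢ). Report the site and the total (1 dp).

Total weighted distance at each candidate:
  Site A (0, 6): total = 582.4
  Site B (6, 9): total = 812.8
  Site C (2, 0): total = 1223.4
Minimum is at Site A with total 582.4 km.

Site A, total 582.4 km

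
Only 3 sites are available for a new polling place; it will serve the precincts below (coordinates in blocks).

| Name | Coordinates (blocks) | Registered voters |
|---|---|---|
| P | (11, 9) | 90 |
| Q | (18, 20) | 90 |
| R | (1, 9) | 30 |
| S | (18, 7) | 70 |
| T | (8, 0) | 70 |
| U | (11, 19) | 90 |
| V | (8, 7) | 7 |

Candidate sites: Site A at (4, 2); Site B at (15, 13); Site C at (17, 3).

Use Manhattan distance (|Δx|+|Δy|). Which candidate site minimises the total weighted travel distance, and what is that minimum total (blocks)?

Total weighted distance at each candidate:
  Site A (4, 2): total = 8413
  Site B (15, 13): total = 5181
  Site C (17, 3): total = 6621
Minimum is at Site B with total 5181 blocks.

Site B, total 5181 blocks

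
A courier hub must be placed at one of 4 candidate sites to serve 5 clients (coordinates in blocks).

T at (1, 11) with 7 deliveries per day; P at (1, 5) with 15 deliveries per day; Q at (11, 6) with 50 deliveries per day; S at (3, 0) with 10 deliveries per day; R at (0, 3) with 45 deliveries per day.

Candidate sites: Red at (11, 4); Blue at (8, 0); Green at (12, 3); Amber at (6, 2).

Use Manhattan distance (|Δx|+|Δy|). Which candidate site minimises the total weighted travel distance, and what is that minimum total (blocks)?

Total weighted distance at each candidate:
  Red (11, 4): total = 1044
  Blue (8, 0): total = 1301
  Green (12, 3): total = 1188
  Amber (6, 2): total = 1033
Minimum is at Amber with total 1033 blocks.

Amber, total 1033 blocks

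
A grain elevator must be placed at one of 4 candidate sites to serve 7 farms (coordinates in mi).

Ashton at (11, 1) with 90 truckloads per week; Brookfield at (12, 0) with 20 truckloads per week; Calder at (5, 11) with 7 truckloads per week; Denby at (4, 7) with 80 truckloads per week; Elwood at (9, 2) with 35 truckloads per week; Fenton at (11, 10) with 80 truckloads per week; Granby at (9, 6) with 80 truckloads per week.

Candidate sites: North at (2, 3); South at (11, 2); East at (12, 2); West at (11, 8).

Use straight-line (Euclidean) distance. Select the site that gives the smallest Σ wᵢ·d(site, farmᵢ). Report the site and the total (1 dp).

Total weighted distance at each candidate:
  North (2, 3): total = 3225.0
  South (11, 2): total = 1966.4
  East (12, 2): total = 2151.8
  West (11, 8): total = 2011.5
Minimum is at South with total 1966.4 mi.

South, total 1966.4 mi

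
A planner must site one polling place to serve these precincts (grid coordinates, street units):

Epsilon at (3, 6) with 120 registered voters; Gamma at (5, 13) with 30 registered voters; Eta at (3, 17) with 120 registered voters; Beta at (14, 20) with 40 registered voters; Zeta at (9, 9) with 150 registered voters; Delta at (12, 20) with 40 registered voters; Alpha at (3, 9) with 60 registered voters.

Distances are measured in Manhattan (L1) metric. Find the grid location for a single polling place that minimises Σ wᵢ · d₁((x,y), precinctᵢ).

Manhattan distance separates: Σwᵢ(|x−xᵢ|+|y−yᵢ|) = Σwᵢ|x−xᵢ| + Σwᵢ|y−yᵢ|, so x and y are optimised independently as 1-D weighted medians.
Total weight W = 560; half = 280.
x-coordinate, sorted with cumulative weight:
  x=3 (Epsilon, w=120) cum 120
  x=3 (Eta, w=120) cum 240
  x=3 (Alpha, w=60) cum 300  ← median
  x=5 (Gamma, w=30) cum 330
  x=9 (Zeta, w=150) cum 480
  x=12 (Delta, w=40) cum 520
  x=14 (Beta, w=40) cum 560
⇒ x* = 3
y-coordinate, sorted with cumulative weight:
  y=6 (Epsilon, w=120) cum 120
  y=9 (Zeta, w=150) cum 270
  y=9 (Alpha, w=60) cum 330  ← median
  y=13 (Gamma, w=30) cum 360
  y=17 (Eta, w=120) cum 480
  y=20 (Beta, w=40) cum 520
  y=20 (Delta, w=40) cum 560
⇒ y* = 9

(3, 9)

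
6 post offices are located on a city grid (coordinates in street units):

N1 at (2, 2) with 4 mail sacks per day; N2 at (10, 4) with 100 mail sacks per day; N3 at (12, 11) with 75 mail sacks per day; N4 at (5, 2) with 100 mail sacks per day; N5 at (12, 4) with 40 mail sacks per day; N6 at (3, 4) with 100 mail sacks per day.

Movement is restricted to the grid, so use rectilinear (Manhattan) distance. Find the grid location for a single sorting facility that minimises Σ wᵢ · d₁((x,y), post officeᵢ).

(10, 4)

Manhattan distance separates: Σwᵢ(|x−xᵢ|+|y−yᵢ|) = Σwᵢ|x−xᵢ| + Σwᵢ|y−yᵢ|, so x and y are optimised independently as 1-D weighted medians.
Total weight W = 419; half = 209.5.
x-coordinate, sorted with cumulative weight:
  x=2 (N1, w=4) cum 4
  x=3 (N6, w=100) cum 104
  x=5 (N4, w=100) cum 204
  x=10 (N2, w=100) cum 304  ← median
  x=12 (N3, w=75) cum 379
  x=12 (N5, w=40) cum 419
⇒ x* = 10
y-coordinate, sorted with cumulative weight:
  y=2 (N1, w=4) cum 4
  y=2 (N4, w=100) cum 104
  y=4 (N2, w=100) cum 204
  y=4 (N5, w=40) cum 244  ← median
  y=4 (N6, w=100) cum 344
  y=11 (N3, w=75) cum 419
⇒ y* = 4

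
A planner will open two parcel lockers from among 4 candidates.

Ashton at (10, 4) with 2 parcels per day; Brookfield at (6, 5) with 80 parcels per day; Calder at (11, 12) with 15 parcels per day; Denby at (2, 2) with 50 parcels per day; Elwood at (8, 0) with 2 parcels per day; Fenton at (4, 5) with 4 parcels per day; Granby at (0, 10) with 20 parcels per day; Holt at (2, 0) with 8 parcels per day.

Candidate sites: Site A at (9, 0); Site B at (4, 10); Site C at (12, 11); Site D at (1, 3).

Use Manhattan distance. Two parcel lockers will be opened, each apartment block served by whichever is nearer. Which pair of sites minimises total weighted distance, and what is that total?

Evaluate every pair (each demand assigned to the nearer of the two):
  {Site C, Site D}: total = 940
  {Site B, Site D}: total = 967
  {Site A, Site D}: total = 1094
  {Site A, Site B}: total = 1313
  {Site B, Site C}: total = 1332
  {Site A, Site C}: total = 1488
Best pair: {Site C, Site D} with total 940.

{Site C, Site D}, total 940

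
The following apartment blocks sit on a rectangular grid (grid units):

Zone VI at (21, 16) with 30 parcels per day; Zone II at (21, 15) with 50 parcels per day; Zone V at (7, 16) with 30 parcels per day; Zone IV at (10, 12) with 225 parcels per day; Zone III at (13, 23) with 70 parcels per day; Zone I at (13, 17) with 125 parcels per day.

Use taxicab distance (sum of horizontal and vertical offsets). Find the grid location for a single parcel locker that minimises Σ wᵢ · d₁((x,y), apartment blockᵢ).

(13, 15)

Manhattan distance separates: Σwᵢ(|x−xᵢ|+|y−yᵢ|) = Σwᵢ|x−xᵢ| + Σwᵢ|y−yᵢ|, so x and y are optimised independently as 1-D weighted medians.
Total weight W = 530; half = 265.
x-coordinate, sorted with cumulative weight:
  x=7 (Zone V, w=30) cum 30
  x=10 (Zone IV, w=225) cum 255
  x=13 (Zone III, w=70) cum 325  ← median
  x=13 (Zone I, w=125) cum 450
  x=21 (Zone VI, w=30) cum 480
  x=21 (Zone II, w=50) cum 530
⇒ x* = 13
y-coordinate, sorted with cumulative weight:
  y=12 (Zone IV, w=225) cum 225
  y=15 (Zone II, w=50) cum 275  ← median
  y=16 (Zone VI, w=30) cum 305
  y=16 (Zone V, w=30) cum 335
  y=17 (Zone I, w=125) cum 460
  y=23 (Zone III, w=70) cum 530
⇒ y* = 15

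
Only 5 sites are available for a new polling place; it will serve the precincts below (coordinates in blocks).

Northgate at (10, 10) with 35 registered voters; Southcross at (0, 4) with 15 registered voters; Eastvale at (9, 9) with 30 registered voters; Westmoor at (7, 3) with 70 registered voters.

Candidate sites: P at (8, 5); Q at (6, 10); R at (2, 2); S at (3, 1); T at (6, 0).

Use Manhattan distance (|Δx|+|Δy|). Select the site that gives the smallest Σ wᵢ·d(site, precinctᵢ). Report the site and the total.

Total weighted distance at each candidate:
  P (8, 5): total = 740
  Q (6, 10): total = 1000
  R (2, 2): total = 1460
  S (3, 1): total = 1490
  T (6, 0): total = 1280
Minimum is at P with total 740 blocks.

P, total 740 blocks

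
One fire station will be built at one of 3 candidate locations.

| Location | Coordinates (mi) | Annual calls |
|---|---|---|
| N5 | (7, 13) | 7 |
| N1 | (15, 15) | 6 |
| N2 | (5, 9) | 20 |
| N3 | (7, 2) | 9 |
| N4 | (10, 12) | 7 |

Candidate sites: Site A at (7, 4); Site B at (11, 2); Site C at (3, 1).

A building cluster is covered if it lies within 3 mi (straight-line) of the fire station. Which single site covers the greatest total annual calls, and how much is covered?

Coverage radius r = 3 mi; a point is covered iff (Δx)²+(Δy)² ≤ 3² = 9.
  Site A (7, 4): covers {N3} → 9
  Site B (11, 2): covers {none} → 0
  Site C (3, 1): covers {none} → 0
Maximum coverage at Site A: 9 annual calls.

Site A, covering 9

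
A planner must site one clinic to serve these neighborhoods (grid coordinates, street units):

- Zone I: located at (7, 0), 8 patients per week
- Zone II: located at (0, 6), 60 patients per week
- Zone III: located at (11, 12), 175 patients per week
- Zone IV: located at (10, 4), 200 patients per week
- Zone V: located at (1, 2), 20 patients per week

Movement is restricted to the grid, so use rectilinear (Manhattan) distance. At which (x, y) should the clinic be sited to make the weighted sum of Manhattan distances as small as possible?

Manhattan distance separates: Σwᵢ(|x−xᵢ|+|y−yᵢ|) = Σwᵢ|x−xᵢ| + Σwᵢ|y−yᵢ|, so x and y are optimised independently as 1-D weighted medians.
Total weight W = 463; half = 231.5.
x-coordinate, sorted with cumulative weight:
  x=0 (Zone II, w=60) cum 60
  x=1 (Zone V, w=20) cum 80
  x=7 (Zone I, w=8) cum 88
  x=10 (Zone IV, w=200) cum 288  ← median
  x=11 (Zone III, w=175) cum 463
⇒ x* = 10
y-coordinate, sorted with cumulative weight:
  y=0 (Zone I, w=8) cum 8
  y=2 (Zone V, w=20) cum 28
  y=4 (Zone IV, w=200) cum 228
  y=6 (Zone II, w=60) cum 288  ← median
  y=12 (Zone III, w=175) cum 463
⇒ y* = 6

(10, 6)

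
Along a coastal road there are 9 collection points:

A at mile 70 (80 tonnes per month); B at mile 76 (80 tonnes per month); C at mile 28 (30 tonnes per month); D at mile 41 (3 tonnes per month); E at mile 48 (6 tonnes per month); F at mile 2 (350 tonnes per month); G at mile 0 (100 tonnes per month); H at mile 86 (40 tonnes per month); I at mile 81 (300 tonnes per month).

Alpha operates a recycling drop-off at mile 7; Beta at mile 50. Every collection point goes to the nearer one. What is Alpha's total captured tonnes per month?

The indifferent point is the midpoint (7+50)/2 = 28.5; collection points left of it (closer to Alpha at 7) go to Alpha, those right go to Beta.
  G at 0 (w=100) → Alpha
  F at 2 (w=350) → Alpha
  C at 28 (w=30) → Alpha
  D at 41 (w=3) → Beta
  E at 48 (w=6) → Beta
  A at 70 (w=80) → Beta
  B at 76 (w=80) → Beta
  I at 81 (w=300) → Beta
  H at 86 (w=40) → Beta
Alpha captures 480; Beta captures 509.

480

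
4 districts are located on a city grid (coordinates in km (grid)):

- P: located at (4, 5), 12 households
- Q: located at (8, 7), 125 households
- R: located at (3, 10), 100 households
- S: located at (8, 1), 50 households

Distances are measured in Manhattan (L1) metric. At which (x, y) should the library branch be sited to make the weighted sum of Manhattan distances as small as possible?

(8, 7)

Manhattan distance separates: Σwᵢ(|x−xᵢ|+|y−yᵢ|) = Σwᵢ|x−xᵢ| + Σwᵢ|y−yᵢ|, so x and y are optimised independently as 1-D weighted medians.
Total weight W = 287; half = 143.5.
x-coordinate, sorted with cumulative weight:
  x=3 (R, w=100) cum 100
  x=4 (P, w=12) cum 112
  x=8 (Q, w=125) cum 237  ← median
  x=8 (S, w=50) cum 287
⇒ x* = 8
y-coordinate, sorted with cumulative weight:
  y=1 (S, w=50) cum 50
  y=5 (P, w=12) cum 62
  y=7 (Q, w=125) cum 187  ← median
  y=10 (R, w=100) cum 287
⇒ y* = 7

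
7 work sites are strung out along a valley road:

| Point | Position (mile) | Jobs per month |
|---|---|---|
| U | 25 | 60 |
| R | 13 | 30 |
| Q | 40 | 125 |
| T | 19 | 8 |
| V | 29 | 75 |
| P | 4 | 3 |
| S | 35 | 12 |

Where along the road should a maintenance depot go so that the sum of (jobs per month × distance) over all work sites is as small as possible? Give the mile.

For a sum of weighted absolute distances on a line, the optimum is the weighted median (not the mean). Total weight W = 313; half-weight = 156.5.
Sort by position and accumulate weight:
  mile 4 (P, w=3) → cum 3
  mile 13 (R, w=30) → cum 33
  mile 19 (T, w=8) → cum 41
  mile 25 (U, w=60) → cum 101
  mile 29 (V, w=75) → cum 176  ≥ 156.5 → median here
  mile 35 (S, w=12) → cum 188
  mile 40 (Q, w=125) → cum 313
Optimal location: mile 29.

x = 29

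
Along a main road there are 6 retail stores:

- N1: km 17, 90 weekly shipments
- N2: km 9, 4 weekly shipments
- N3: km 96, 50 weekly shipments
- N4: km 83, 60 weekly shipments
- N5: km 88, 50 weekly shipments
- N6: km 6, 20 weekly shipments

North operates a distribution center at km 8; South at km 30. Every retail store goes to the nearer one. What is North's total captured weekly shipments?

114

The indifferent point is the midpoint (8+30)/2 = 19; retail stores left of it (closer to North at 8) go to North, those right go to South.
  N6 at 6 (w=20) → North
  N2 at 9 (w=4) → North
  N1 at 17 (w=90) → North
  N4 at 83 (w=60) → South
  N5 at 88 (w=50) → South
  N3 at 96 (w=50) → South
North captures 114; South captures 160.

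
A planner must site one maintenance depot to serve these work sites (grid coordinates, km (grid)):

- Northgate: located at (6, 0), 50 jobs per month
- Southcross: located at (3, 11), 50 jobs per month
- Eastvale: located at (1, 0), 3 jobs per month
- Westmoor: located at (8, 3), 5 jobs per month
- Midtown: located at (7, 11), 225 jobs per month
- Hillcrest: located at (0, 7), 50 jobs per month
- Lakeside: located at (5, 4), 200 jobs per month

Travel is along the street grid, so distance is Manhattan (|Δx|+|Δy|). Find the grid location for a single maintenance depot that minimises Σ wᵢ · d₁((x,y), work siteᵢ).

Manhattan distance separates: Σwᵢ(|x−xᵢ|+|y−yᵢ|) = Σwᵢ|x−xᵢ| + Σwᵢ|y−yᵢ|, so x and y are optimised independently as 1-D weighted medians.
Total weight W = 583; half = 291.5.
x-coordinate, sorted with cumulative weight:
  x=0 (Hillcrest, w=50) cum 50
  x=1 (Eastvale, w=3) cum 53
  x=3 (Southcross, w=50) cum 103
  x=5 (Lakeside, w=200) cum 303  ← median
  x=6 (Northgate, w=50) cum 353
  x=7 (Midtown, w=225) cum 578
  x=8 (Westmoor, w=5) cum 583
⇒ x* = 5
y-coordinate, sorted with cumulative weight:
  y=0 (Northgate, w=50) cum 50
  y=0 (Eastvale, w=3) cum 53
  y=3 (Westmoor, w=5) cum 58
  y=4 (Lakeside, w=200) cum 258
  y=7 (Hillcrest, w=50) cum 308  ← median
  y=11 (Southcross, w=50) cum 358
  y=11 (Midtown, w=225) cum 583
⇒ y* = 7

(5, 7)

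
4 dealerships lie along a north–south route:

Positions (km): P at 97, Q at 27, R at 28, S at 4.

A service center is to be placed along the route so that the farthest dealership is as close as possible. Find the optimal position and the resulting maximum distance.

The 1-center on a line is the midpoint of the two extreme points: leftmost at 4, rightmost at 97.
Optimal location = (4 + 97)/2 = 50.5; maximum distance = (97 − 4)/2 = 46.5.

location 50.5, max distance 46.5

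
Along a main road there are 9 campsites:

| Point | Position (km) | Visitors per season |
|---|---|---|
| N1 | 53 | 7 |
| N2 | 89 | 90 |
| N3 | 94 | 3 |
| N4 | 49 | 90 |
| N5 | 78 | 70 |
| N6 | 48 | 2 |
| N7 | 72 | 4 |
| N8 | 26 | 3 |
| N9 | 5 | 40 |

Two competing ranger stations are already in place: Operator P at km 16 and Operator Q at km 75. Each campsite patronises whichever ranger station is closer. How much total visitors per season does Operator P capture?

The indifferent point is the midpoint (16+75)/2 = 45.5; campsites left of it (closer to Operator P at 16) go to Operator P, those right go to Operator Q.
  N9 at 5 (w=40) → Operator P
  N8 at 26 (w=3) → Operator P
  N6 at 48 (w=2) → Operator Q
  N4 at 49 (w=90) → Operator Q
  N1 at 53 (w=7) → Operator Q
  N7 at 72 (w=4) → Operator Q
  N5 at 78 (w=70) → Operator Q
  N2 at 89 (w=90) → Operator Q
  N3 at 94 (w=3) → Operator Q
Operator P captures 43; Operator Q captures 266.

43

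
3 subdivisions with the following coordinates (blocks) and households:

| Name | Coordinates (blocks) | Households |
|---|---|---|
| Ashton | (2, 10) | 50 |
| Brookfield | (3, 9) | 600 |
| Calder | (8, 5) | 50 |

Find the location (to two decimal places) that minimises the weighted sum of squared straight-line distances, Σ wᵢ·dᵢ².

The minimiser of Σwᵢ‖p−pᵢ‖² is the weighted centroid p* = (Σwᵢpᵢ)/(Σwᵢ).
Σwᵢ = 700.
Σwᵢxᵢ = 50·2 + 600·3 + 50·8 = 2300.
Σwᵢyᵢ = 50·10 + 600·9 + 50·5 = 6150.
x* = 2300/700 = 3.29, y* = 6150/700 = 8.79.

(3.29, 8.79)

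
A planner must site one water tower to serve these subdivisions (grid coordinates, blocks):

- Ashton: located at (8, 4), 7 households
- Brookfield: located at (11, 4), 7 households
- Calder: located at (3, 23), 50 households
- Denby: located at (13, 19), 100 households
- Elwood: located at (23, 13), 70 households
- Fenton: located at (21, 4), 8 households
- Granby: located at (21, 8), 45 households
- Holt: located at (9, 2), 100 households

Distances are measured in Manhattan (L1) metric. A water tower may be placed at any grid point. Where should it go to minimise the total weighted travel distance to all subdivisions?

(13, 13)

Manhattan distance separates: Σwᵢ(|x−xᵢ|+|y−yᵢ|) = Σwᵢ|x−xᵢ| + Σwᵢ|y−yᵢ|, so x and y are optimised independently as 1-D weighted medians.
Total weight W = 387; half = 193.5.
x-coordinate, sorted with cumulative weight:
  x=3 (Calder, w=50) cum 50
  x=8 (Ashton, w=7) cum 57
  x=9 (Holt, w=100) cum 157
  x=11 (Brookfield, w=7) cum 164
  x=13 (Denby, w=100) cum 264  ← median
  x=21 (Fenton, w=8) cum 272
  x=21 (Granby, w=45) cum 317
  x=23 (Elwood, w=70) cum 387
⇒ x* = 13
y-coordinate, sorted with cumulative weight:
  y=2 (Holt, w=100) cum 100
  y=4 (Ashton, w=7) cum 107
  y=4 (Brookfield, w=7) cum 114
  y=4 (Fenton, w=8) cum 122
  y=8 (Granby, w=45) cum 167
  y=13 (Elwood, w=70) cum 237  ← median
  y=19 (Denby, w=100) cum 337
  y=23 (Calder, w=50) cum 387
⇒ y* = 13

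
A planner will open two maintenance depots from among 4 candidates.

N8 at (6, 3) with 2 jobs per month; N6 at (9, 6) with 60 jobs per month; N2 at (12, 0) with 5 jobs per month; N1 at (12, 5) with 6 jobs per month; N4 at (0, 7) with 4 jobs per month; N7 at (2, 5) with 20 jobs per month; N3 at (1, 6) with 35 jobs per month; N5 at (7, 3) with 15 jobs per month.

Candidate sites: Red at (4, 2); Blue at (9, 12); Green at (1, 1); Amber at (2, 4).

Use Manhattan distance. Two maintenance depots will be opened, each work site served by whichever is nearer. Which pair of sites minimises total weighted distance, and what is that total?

Evaluate every pair (each demand assigned to the nearer of the two):
  {Blue, Amber}: total = 735
  {Red, Amber}: total = 867
  {Green, Amber}: total = 911
  {Red, Blue}: total = 917
  {Blue, Green}: total = 917
  {Red, Green}: total = 1025
Best pair: {Blue, Amber} with total 735.

{Blue, Amber}, total 735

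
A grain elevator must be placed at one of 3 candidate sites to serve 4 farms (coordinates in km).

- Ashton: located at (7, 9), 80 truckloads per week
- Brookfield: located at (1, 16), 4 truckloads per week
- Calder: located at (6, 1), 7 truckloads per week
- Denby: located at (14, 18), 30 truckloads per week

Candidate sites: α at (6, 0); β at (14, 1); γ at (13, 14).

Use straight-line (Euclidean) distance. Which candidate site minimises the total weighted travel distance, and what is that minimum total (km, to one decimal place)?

γ, total 900.5 km

Total weighted distance at each candidate:
  α (6, 0): total = 1389.4
  β (14, 1): total = 1495.8
  γ (13, 14): total = 900.5
Minimum is at γ with total 900.5 km.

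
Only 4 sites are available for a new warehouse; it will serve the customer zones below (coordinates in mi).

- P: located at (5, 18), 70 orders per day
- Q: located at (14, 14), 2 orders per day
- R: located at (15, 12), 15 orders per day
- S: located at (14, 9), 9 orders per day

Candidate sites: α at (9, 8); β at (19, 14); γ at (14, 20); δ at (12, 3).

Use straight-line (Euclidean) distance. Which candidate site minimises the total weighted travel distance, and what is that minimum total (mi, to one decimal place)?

γ, total 877.3 mi

Total weighted distance at each candidate:
  α (9, 8): total = 923.6
  β (19, 14): total = 1159.9
  γ (14, 20): total = 877.3
  δ (12, 3): total = 1380.3
Minimum is at γ with total 877.3 mi.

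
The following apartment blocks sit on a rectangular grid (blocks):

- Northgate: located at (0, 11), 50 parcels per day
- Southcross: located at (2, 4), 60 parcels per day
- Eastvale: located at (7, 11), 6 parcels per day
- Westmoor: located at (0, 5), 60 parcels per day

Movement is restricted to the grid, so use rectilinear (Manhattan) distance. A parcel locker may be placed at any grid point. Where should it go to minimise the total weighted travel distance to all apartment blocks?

Manhattan distance separates: Σwᵢ(|x−xᵢ|+|y−yᵢ|) = Σwᵢ|x−xᵢ| + Σwᵢ|y−yᵢ|, so x and y are optimised independently as 1-D weighted medians.
Total weight W = 176; half = 88.
x-coordinate, sorted with cumulative weight:
  x=0 (Northgate, w=50) cum 50
  x=0 (Westmoor, w=60) cum 110  ← median
  x=2 (Southcross, w=60) cum 170
  x=7 (Eastvale, w=6) cum 176
⇒ x* = 0
y-coordinate, sorted with cumulative weight:
  y=4 (Southcross, w=60) cum 60
  y=5 (Westmoor, w=60) cum 120  ← median
  y=11 (Northgate, w=50) cum 170
  y=11 (Eastvale, w=6) cum 176
⇒ y* = 5

(0, 5)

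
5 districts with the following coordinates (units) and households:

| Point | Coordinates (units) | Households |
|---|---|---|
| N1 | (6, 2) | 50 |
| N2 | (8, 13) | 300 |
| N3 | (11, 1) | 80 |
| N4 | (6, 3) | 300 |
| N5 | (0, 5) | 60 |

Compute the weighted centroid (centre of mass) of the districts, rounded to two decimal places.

(6.81, 6.68)

The minimiser of Σwᵢ‖p−pᵢ‖² is the weighted centroid p* = (Σwᵢpᵢ)/(Σwᵢ).
Σwᵢ = 790.
Σwᵢxᵢ = 50·6 + 300·8 + 80·11 + 300·6 + 60·0 = 5380.
Σwᵢyᵢ = 50·2 + 300·13 + 80·1 + 300·3 + 60·5 = 5280.
x* = 5380/790 = 6.81, y* = 5280/790 = 6.68.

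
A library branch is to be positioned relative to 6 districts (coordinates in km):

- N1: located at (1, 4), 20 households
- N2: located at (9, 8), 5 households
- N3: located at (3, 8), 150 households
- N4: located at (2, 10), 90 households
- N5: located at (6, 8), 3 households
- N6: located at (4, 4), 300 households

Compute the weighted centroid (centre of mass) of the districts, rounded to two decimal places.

The minimiser of Σwᵢ‖p−pᵢ‖² is the weighted centroid p* = (Σwᵢpᵢ)/(Σwᵢ).
Σwᵢ = 568.
Σwᵢxᵢ = 20·1 + 5·9 + 150·3 + 90·2 + 3·6 + 300·4 = 1913.
Σwᵢyᵢ = 20·4 + 5·8 + 150·8 + 90·10 + 3·8 + 300·4 = 3444.
x* = 1913/568 = 3.37, y* = 3444/568 = 6.06.

(3.37, 6.06)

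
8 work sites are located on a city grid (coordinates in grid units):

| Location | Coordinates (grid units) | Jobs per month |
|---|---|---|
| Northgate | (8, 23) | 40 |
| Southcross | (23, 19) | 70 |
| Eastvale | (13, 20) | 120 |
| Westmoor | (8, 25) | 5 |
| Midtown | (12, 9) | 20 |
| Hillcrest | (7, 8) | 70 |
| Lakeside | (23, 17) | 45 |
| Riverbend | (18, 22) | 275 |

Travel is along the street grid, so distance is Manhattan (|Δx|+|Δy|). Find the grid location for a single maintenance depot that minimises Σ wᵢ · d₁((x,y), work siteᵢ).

(18, 20)

Manhattan distance separates: Σwᵢ(|x−xᵢ|+|y−yᵢ|) = Σwᵢ|x−xᵢ| + Σwᵢ|y−yᵢ|, so x and y are optimised independently as 1-D weighted medians.
Total weight W = 645; half = 322.5.
x-coordinate, sorted with cumulative weight:
  x=7 (Hillcrest, w=70) cum 70
  x=8 (Northgate, w=40) cum 110
  x=8 (Westmoor, w=5) cum 115
  x=12 (Midtown, w=20) cum 135
  x=13 (Eastvale, w=120) cum 255
  x=18 (Riverbend, w=275) cum 530  ← median
  x=23 (Southcross, w=70) cum 600
  x=23 (Lakeside, w=45) cum 645
⇒ x* = 18
y-coordinate, sorted with cumulative weight:
  y=8 (Hillcrest, w=70) cum 70
  y=9 (Midtown, w=20) cum 90
  y=17 (Lakeside, w=45) cum 135
  y=19 (Southcross, w=70) cum 205
  y=20 (Eastvale, w=120) cum 325  ← median
  y=22 (Riverbend, w=275) cum 600
  y=23 (Northgate, w=40) cum 640
  y=25 (Westmoor, w=5) cum 645
⇒ y* = 20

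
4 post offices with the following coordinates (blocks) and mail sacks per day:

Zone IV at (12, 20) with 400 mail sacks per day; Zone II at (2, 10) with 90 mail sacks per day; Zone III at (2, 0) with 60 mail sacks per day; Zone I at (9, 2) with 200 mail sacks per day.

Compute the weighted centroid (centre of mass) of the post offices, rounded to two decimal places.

(9.20, 12.40)

The minimiser of Σwᵢ‖p−pᵢ‖² is the weighted centroid p* = (Σwᵢpᵢ)/(Σwᵢ).
Σwᵢ = 750.
Σwᵢxᵢ = 400·12 + 90·2 + 60·2 + 200·9 = 6900.
Σwᵢyᵢ = 400·20 + 90·10 + 60·0 + 200·2 = 9300.
x* = 6900/750 = 9.20, y* = 9300/750 = 12.40.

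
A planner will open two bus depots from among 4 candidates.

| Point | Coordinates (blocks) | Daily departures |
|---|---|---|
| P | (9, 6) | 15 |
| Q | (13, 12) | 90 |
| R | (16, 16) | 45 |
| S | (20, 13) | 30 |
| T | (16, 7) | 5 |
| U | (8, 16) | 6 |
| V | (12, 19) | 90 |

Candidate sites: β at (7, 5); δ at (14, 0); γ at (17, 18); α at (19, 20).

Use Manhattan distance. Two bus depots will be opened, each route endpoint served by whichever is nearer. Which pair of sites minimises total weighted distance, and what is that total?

{β, γ}, total 1981

Evaluate every pair (each demand assigned to the nearer of the two):
  {β, γ}: total = 1981
  {δ, γ}: total = 2091
  {γ, α}: total = 2241
  {β, α}: total = 2617
  {δ, α}: total = 2745
  {β, δ}: total = 4422
Best pair: {β, γ} with total 1981.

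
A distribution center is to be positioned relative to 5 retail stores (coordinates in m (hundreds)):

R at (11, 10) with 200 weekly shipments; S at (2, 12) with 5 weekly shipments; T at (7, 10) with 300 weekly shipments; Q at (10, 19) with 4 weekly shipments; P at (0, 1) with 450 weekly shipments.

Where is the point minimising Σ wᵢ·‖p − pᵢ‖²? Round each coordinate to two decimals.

The minimiser of Σwᵢ‖p−pᵢ‖² is the weighted centroid p* = (Σwᵢpᵢ)/(Σwᵢ).
Σwᵢ = 959.
Σwᵢxᵢ = 200·11 + 5·2 + 300·7 + 4·10 + 450·0 = 4350.
Σwᵢyᵢ = 200·10 + 5·12 + 300·10 + 4·19 + 450·1 = 5586.
x* = 4350/959 = 4.54, y* = 5586/959 = 5.82.

(4.54, 5.82)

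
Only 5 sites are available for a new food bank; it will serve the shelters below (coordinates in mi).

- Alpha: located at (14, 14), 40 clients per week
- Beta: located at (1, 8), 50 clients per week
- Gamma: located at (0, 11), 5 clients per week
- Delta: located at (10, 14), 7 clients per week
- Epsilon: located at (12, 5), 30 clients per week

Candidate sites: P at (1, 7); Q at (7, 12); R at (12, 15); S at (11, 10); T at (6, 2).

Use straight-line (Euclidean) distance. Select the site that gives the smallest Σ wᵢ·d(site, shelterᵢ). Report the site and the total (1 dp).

S, total 947.0 mi

Total weighted distance at each candidate:
  P (1, 7): total = 1076.4
  Q (7, 12): total = 970.4
  R (12, 15): total = 1120.3
  S (11, 10): total = 947.0
  T (6, 2): total = 1311.3
Minimum is at S with total 947.0 mi.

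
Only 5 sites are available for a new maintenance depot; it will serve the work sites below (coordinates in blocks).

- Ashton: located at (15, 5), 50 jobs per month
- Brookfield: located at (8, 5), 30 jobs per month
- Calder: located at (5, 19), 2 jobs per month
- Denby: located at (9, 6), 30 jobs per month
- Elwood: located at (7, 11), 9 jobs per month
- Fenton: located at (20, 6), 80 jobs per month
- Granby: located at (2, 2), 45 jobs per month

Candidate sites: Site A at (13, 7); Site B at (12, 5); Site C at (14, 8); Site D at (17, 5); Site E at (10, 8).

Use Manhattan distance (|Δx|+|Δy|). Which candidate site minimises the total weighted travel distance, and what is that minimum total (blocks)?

Total weighted distance at each candidate:
  Site A (13, 7): total = 2050
  Site B (12, 5): total = 1836
  Site C (14, 8): total = 2260
  Site D (17, 5): total = 1966
  Site E (10, 8): total = 2316
Minimum is at Site B with total 1836 blocks.

Site B, total 1836 blocks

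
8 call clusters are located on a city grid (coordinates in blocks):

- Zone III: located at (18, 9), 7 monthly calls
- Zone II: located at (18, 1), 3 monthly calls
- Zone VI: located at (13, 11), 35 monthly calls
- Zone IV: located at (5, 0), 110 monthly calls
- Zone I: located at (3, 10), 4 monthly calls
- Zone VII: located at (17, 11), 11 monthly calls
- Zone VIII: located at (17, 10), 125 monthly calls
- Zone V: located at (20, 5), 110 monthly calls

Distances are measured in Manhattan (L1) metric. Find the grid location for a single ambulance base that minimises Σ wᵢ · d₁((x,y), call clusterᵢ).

Manhattan distance separates: Σwᵢ(|x−xᵢ|+|y−yᵢ|) = Σwᵢ|x−xᵢ| + Σwᵢ|y−yᵢ|, so x and y are optimised independently as 1-D weighted medians.
Total weight W = 405; half = 202.5.
x-coordinate, sorted with cumulative weight:
  x=3 (Zone I, w=4) cum 4
  x=5 (Zone IV, w=110) cum 114
  x=13 (Zone VI, w=35) cum 149
  x=17 (Zone VII, w=11) cum 160
  x=17 (Zone VIII, w=125) cum 285  ← median
  x=18 (Zone III, w=7) cum 292
  x=18 (Zone II, w=3) cum 295
  x=20 (Zone V, w=110) cum 405
⇒ x* = 17
y-coordinate, sorted with cumulative weight:
  y=0 (Zone IV, w=110) cum 110
  y=1 (Zone II, w=3) cum 113
  y=5 (Zone V, w=110) cum 223  ← median
  y=9 (Zone III, w=7) cum 230
  y=10 (Zone I, w=4) cum 234
  y=10 (Zone VIII, w=125) cum 359
  y=11 (Zone VI, w=35) cum 394
  y=11 (Zone VII, w=11) cum 405
⇒ y* = 5

(17, 5)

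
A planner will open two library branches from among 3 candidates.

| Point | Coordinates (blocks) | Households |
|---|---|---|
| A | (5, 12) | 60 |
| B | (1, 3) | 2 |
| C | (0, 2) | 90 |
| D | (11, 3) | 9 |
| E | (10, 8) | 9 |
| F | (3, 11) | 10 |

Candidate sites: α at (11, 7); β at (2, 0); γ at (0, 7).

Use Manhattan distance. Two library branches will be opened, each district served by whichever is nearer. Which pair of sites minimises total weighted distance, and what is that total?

Evaluate every pair (each demand assigned to the nearer of the two):
  {α, γ}: total = 1184
  {α, β}: total = 1202
  {β, γ}: total = 1245
Best pair: {α, γ} with total 1184.

{α, γ}, total 1184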